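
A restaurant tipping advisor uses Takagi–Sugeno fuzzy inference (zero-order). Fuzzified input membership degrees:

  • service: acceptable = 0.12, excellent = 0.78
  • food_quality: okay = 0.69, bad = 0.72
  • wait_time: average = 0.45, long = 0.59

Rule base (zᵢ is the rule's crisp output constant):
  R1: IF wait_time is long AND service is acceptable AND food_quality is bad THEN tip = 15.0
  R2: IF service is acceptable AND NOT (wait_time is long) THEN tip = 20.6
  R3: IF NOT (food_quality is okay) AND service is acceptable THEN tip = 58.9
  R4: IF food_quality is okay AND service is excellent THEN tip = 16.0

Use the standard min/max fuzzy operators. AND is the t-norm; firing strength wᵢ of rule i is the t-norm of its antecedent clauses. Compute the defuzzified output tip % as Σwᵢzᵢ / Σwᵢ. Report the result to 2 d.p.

R1 (z=15.0): long=0.59, acceptable=0.12, bad=0.72; AND[min(a, b)] → w = 0.12
R2 (z=20.6): acceptable=0.12, ¬long=1−0.59=0.41; AND[min(a, b)] → w = 0.12
R3 (z=58.9): ¬okay=1−0.69=0.31, acceptable=0.12; AND[min(a, b)] → w = 0.12
R4 (z=16.0): okay=0.69, excellent=0.78; AND[min(a, b)] → w = 0.69
Weighted average = (0.12·15.0 + 0.12·20.6 + 0.12·58.9 + 0.69·16.0) / (0.12 + 0.12 + 0.12 + 0.69)
  = 22.3800 / 1.0500 = 21.31

21.31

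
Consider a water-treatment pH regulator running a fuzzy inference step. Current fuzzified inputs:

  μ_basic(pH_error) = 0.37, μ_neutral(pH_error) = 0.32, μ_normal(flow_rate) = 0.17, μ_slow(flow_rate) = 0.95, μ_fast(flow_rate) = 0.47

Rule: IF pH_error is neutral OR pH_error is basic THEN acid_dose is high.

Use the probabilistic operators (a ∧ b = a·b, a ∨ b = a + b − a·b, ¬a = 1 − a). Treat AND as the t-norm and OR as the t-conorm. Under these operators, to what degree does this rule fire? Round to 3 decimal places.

firing strength: neutral=0.32, basic=0.37; OR[a + b − a·b] → w = 0.5716

0.572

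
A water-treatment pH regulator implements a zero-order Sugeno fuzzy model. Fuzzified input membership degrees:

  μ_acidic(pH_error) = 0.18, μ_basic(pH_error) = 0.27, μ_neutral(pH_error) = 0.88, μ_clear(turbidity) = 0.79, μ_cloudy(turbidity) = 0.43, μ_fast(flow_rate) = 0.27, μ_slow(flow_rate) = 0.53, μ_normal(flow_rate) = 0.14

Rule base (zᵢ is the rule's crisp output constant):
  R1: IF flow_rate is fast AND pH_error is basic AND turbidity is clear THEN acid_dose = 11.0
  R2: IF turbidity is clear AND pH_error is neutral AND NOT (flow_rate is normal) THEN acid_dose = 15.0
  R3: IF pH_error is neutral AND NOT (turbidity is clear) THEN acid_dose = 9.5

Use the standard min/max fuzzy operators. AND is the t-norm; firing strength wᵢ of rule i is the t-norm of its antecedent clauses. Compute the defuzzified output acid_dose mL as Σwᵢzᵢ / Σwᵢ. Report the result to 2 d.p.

R1 (z=11.0): fast=0.27, basic=0.27, clear=0.79; AND[min(a, b)] → w = 0.27
R2 (z=15.0): clear=0.79, neutral=0.88, ¬normal=1−0.14=0.86; AND[min(a, b)] → w = 0.79
R3 (z=9.5): neutral=0.88, ¬clear=1−0.79=0.21; AND[min(a, b)] → w = 0.21
Weighted average = (0.27·11.0 + 0.79·15.0 + 0.21·9.5) / (0.27 + 0.79 + 0.21)
  = 16.8150 / 1.2700 = 13.24

13.24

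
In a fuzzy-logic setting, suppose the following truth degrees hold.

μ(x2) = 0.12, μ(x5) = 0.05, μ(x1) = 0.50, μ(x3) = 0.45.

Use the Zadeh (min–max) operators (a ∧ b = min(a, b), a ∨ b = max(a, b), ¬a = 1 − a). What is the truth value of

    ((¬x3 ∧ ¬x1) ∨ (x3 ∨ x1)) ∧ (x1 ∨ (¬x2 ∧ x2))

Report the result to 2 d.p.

0.50

¬x3 = 1 − 0.45 = 0.55
¬x1 = 1 − 0.50 = 0.50
¬x3 ∧ ¬x1 = min(a, b) on (0.55, 0.50) = 0.50
x3 ∨ x1 = max(a, b) on (0.45, 0.50) = 0.50
(¬x3 ∧ ¬x1) ∨ (x3 ∨ x1) = max(a, b) on (0.50, 0.50) = 0.50
¬x2 = 1 − 0.12 = 0.88
¬x2 ∧ x2 = min(a, b) on (0.88, 0.12) = 0.12
x1 ∨ (¬x2 ∧ x2) = max(a, b) on (0.50, 0.12) = 0.50
((¬x3 ∧ ¬x1) ∨ (x3 ∨ x1)) ∧ (x1 ∨ (¬x2 ∧ x2)) = min(a, b) on (0.50, 0.50) = 0.50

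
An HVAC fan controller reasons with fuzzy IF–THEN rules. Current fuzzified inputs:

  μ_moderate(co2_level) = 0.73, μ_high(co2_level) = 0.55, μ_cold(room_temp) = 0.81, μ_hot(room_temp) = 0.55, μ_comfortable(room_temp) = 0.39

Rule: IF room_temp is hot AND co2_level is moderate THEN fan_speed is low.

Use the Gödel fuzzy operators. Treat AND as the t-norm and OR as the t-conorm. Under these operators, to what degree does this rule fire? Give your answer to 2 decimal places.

firing strength: hot=0.55, moderate=0.73; AND[min(a, b)] → w = 0.55

0.55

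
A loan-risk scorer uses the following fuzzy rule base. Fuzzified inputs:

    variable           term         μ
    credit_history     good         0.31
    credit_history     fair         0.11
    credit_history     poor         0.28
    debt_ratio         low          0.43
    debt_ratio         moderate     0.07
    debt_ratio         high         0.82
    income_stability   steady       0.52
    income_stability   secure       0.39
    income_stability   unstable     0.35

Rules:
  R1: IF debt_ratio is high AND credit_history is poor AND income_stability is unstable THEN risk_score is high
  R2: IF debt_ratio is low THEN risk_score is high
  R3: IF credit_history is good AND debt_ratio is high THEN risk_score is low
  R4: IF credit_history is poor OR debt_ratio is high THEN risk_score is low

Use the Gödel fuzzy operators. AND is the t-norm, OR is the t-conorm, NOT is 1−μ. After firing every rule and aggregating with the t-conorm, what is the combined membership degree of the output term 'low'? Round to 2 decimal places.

0.82

R1: high=0.82, poor=0.28, unstable=0.35; AND[min(a, b)] → w = 0.28
R2: low=0.43 → w = 0.43
R3: good=0.31, high=0.82; AND[min(a, b)] → w = 0.31
R4: poor=0.28, high=0.82; OR[max(a, b)] → w = 0.82
Rules with consequent 'low': {R3, R4} → strengths 0.31, 0.82
Aggregate via t-conorm [max(a, b)]: 0.82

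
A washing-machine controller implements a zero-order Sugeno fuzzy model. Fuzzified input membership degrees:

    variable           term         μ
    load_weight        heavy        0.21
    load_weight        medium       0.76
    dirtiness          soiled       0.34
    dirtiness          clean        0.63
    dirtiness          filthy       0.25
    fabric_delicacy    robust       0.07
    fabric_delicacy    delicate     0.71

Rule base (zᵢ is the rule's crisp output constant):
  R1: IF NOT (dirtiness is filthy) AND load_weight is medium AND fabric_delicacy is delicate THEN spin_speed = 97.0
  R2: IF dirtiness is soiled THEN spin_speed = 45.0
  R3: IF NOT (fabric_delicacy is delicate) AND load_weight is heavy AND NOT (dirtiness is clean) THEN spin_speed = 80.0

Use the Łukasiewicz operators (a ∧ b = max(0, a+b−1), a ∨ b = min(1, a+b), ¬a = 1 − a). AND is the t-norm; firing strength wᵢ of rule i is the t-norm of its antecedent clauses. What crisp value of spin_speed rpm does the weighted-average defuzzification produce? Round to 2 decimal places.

65.43

R1 (z=97.0): ¬filthy=1−0.25=0.75, medium=0.76, delicate=0.71; AND[max(0, a+b−1)] → w = 0.22
R2 (z=45.0): soiled=0.34 → w = 0.34
R3 (z=80.0): ¬delicate=1−0.71=0.29, heavy=0.21, ¬clean=1−0.63=0.37; AND[max(0, a+b−1)] → w = 0.00
Weighted average = (0.22·97.0 + 0.34·45.0 + 0.00·80.0) / (0.22 + 0.34 + 0.00)
  = 36.6400 / 0.5600 = 65.43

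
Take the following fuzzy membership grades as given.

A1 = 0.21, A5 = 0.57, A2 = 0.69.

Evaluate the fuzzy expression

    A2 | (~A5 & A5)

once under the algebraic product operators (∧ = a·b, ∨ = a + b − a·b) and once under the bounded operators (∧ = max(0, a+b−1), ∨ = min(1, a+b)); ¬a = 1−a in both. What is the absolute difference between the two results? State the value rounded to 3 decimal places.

Under algebraic product:
  ~A5 = 1 − 0.5700 = 0.4300
  ~A5 & A5 = a·b on (0.4300, 0.5700) = 0.2451
  A2 | (~A5 & A5) = a + b − a·b on (0.6900, 0.2451) = 0.7660
  → value = 0.7660
Under bounded:
  ~A5 = 1 − 0.57 = 0.43
  ~A5 & A5 = max(0, a+b−1) on (0.43, 0.57) = 0.00
  A2 | (~A5 & A5) = min(1, a+b) on (0.69, 0.00) = 0.69
  → value = 0.6900
|0.7660 − 0.6900| = 0.076

0.076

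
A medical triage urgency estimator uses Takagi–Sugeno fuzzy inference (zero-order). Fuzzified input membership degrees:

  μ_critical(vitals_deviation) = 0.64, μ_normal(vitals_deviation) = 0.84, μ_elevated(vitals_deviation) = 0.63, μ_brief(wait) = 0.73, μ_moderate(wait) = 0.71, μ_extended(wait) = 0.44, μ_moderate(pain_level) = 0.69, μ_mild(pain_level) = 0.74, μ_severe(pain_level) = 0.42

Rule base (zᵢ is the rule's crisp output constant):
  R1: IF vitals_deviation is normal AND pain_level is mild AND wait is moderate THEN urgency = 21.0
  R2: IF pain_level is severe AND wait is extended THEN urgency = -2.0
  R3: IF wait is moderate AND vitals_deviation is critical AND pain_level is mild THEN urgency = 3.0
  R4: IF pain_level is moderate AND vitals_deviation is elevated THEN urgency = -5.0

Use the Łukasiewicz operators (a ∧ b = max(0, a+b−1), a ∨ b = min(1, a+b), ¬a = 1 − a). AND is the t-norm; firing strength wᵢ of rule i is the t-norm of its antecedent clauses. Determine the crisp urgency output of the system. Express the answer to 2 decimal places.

R1 (z=21.0): normal=0.84, mild=0.74, moderate=0.71; AND[max(0, a+b−1)] → w = 0.29
R2 (z=-2.0): severe=0.42, extended=0.44; AND[max(0, a+b−1)] → w = 0.00
R3 (z=3.0): moderate=0.71, critical=0.64, mild=0.74; AND[max(0, a+b−1)] → w = 0.09
R4 (z=-5.0): moderate=0.69, elevated=0.63; AND[max(0, a+b−1)] → w = 0.32
Weighted average = (0.29·21.0 + 0.00·-2.0 + 0.09·3.0 + 0.32·-5.0) / (0.29 + 0.00 + 0.09 + 0.32)
  = 4.7600 / 0.7000 = 6.80

6.80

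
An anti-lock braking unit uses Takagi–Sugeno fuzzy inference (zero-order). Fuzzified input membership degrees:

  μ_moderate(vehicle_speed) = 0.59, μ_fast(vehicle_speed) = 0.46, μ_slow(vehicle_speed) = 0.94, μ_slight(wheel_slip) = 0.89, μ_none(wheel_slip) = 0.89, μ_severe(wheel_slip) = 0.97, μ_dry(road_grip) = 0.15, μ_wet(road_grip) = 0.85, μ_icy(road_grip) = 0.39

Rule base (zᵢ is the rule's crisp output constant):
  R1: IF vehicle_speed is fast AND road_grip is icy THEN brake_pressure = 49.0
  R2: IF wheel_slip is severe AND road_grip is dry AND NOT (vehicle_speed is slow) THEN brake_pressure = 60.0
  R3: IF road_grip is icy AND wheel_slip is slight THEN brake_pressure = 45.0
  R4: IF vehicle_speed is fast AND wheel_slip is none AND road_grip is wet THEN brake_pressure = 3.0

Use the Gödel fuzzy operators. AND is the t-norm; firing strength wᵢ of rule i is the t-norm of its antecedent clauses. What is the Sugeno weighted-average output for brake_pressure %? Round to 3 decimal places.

R1 (z=49.0): fast=0.46, icy=0.39; AND[min(a, b)] → w = 0.39
R2 (z=60.0): severe=0.97, dry=0.15, ¬slow=1−0.94=0.06; AND[min(a, b)] → w = 0.06
R3 (z=45.0): icy=0.39, slight=0.89; AND[min(a, b)] → w = 0.39
R4 (z=3.0): fast=0.46, none=0.89, wet=0.85; AND[min(a, b)] → w = 0.46
Weighted average = (0.39·49.0 + 0.06·60.0 + 0.39·45.0 + 0.46·3.0) / (0.39 + 0.06 + 0.39 + 0.46)
  = 41.6400 / 1.3000 = 32.031

32.031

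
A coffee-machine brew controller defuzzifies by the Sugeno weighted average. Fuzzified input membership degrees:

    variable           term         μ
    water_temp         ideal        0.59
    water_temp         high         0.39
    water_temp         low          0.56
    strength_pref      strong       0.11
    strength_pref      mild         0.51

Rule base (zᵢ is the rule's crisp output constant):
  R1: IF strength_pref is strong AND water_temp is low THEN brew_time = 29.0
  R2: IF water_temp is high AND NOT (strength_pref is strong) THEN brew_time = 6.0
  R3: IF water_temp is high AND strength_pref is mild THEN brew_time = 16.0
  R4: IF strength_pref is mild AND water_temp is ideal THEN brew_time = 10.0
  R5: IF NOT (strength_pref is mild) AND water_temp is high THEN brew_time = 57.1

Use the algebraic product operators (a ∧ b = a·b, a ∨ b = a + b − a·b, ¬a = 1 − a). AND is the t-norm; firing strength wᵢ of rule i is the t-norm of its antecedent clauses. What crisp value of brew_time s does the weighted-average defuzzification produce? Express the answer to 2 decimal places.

R1 (z=29.0): strong=0.11, low=0.56; AND[a·b] → w = 0.0616
R2 (z=6.0): high=0.39, ¬strong=1−0.11=0.89; AND[a·b] → w = 0.3471
R3 (z=16.0): high=0.39, mild=0.51; AND[a·b] → w = 0.1989
R4 (z=10.0): mild=0.51, ideal=0.59; AND[a·b] → w = 0.3009
R5 (z=57.1): ¬mild=1−0.51=0.49, high=0.39; AND[a·b] → w = 0.1911
Weighted average = (0.0616·29.0 + 0.3471·6.0 + 0.1989·16.0 + 0.3009·10.0 + 0.1911·57.1) / (0.0616 + 0.3471 + 0.1989 + 0.3009 + 0.1911)
  = 20.9722 / 1.0996 = 19.07

19.07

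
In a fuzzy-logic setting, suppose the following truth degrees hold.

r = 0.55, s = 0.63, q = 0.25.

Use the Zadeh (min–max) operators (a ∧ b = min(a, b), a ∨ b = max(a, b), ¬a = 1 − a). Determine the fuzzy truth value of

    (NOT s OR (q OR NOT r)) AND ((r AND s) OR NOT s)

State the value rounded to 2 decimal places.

NOT s = 1 − 0.63 = 0.37
NOT r = 1 − 0.55 = 0.45
q OR NOT r = max(a, b) on (0.25, 0.45) = 0.45
NOT s OR (q OR NOT r) = max(a, b) on (0.37, 0.45) = 0.45
r AND s = min(a, b) on (0.55, 0.63) = 0.55
NOT s = 1 − 0.63 = 0.37
(r AND s) OR NOT s = max(a, b) on (0.55, 0.37) = 0.55
(NOT s OR (q OR NOT r)) AND ((r AND s) OR NOT s) = min(a, b) on (0.45, 0.55) = 0.45

0.45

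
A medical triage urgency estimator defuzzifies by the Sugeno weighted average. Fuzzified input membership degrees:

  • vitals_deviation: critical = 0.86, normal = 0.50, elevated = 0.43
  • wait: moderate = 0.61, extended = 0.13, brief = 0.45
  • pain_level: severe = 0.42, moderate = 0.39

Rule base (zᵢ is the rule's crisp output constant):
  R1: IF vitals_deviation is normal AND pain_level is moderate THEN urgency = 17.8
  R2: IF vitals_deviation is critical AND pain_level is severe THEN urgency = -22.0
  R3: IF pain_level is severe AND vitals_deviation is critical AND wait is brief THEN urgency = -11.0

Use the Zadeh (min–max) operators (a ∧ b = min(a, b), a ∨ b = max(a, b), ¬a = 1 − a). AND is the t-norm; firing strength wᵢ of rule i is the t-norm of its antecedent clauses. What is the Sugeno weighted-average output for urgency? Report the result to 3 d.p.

R1 (z=17.8): normal=0.50, moderate=0.39; AND[min(a, b)] → w = 0.39
R2 (z=-22.0): critical=0.86, severe=0.42; AND[min(a, b)] → w = 0.42
R3 (z=-11.0): severe=0.42, critical=0.86, brief=0.45; AND[min(a, b)] → w = 0.42
Weighted average = (0.39·17.8 + 0.42·-22.0 + 0.42·-11.0) / (0.39 + 0.42 + 0.42)
  = -6.9180 / 1.2300 = -5.624

-5.624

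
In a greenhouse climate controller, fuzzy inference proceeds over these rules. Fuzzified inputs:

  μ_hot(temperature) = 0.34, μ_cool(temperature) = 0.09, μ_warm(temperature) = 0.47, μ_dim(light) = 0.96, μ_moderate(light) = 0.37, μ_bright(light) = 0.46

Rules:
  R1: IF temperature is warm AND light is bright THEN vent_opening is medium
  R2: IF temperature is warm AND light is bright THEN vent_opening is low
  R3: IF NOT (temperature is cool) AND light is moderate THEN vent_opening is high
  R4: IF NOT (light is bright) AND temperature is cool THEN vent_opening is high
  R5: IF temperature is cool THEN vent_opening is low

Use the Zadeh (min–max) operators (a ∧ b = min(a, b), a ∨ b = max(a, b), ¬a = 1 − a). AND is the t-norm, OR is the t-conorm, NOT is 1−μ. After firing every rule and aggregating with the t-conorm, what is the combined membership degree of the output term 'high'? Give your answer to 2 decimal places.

R1: warm=0.47, bright=0.46; AND[min(a, b)] → w = 0.46
R2: warm=0.47, bright=0.46; AND[min(a, b)] → w = 0.46
R3: ¬cool=1−0.09=0.91, moderate=0.37; AND[min(a, b)] → w = 0.37
R4: ¬bright=1−0.46=0.54, cool=0.09; AND[min(a, b)] → w = 0.09
R5: cool=0.09 → w = 0.09
Rules with consequent 'high': {R3, R4} → strengths 0.37, 0.09
Aggregate via t-conorm [max(a, b)]: 0.37

0.37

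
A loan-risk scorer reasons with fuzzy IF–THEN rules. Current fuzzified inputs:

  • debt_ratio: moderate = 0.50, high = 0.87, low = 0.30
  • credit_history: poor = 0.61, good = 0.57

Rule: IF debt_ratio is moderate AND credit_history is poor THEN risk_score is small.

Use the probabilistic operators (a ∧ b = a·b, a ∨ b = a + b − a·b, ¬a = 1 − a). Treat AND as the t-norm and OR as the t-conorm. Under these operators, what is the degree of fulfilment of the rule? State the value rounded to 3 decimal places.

0.305

firing strength: moderate=0.50, poor=0.61; AND[a·b] → w = 0.3050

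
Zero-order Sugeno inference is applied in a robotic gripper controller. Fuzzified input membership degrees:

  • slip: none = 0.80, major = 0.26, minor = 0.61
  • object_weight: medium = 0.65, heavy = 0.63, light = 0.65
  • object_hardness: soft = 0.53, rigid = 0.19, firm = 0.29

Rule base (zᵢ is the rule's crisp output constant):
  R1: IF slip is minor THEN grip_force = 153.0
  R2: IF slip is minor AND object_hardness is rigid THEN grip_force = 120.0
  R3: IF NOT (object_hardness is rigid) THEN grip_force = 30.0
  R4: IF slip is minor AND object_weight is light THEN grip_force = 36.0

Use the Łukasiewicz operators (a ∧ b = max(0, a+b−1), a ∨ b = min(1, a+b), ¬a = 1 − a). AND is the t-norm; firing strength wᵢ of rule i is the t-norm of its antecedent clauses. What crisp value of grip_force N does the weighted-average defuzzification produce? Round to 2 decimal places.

75.59

R1 (z=153.0): minor=0.61 → w = 0.61
R2 (z=120.0): minor=0.61, rigid=0.19; AND[max(0, a+b−1)] → w = 0.00
R3 (z=30.0): ¬rigid=1−0.19=0.81 → w = 0.81
R4 (z=36.0): minor=0.61, light=0.65; AND[max(0, a+b−1)] → w = 0.26
Weighted average = (0.61·153.0 + 0.00·120.0 + 0.81·30.0 + 0.26·36.0) / (0.61 + 0.00 + 0.81 + 0.26)
  = 126.9900 / 1.6800 = 75.59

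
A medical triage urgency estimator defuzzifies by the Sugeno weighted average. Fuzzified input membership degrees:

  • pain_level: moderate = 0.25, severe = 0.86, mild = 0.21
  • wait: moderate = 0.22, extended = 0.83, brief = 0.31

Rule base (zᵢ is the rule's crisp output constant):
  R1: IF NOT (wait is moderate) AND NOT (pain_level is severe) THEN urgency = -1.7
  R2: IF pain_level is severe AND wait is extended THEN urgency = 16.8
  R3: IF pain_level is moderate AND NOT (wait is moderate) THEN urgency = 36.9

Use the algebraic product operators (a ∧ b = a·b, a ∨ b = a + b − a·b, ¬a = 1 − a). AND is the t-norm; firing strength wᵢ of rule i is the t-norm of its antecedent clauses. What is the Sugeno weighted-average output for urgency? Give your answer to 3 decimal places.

18.666

R1 (z=-1.7): ¬moderate=1−0.22=0.78, ¬severe=1−0.86=0.14; AND[a·b] → w = 0.1092
R2 (z=16.8): severe=0.86, extended=0.83; AND[a·b] → w = 0.7138
R3 (z=36.9): moderate=0.25, ¬moderate=1−0.22=0.78; AND[a·b] → w = 0.1950
Weighted average = (0.1092·-1.7 + 0.7138·16.8 + 0.1950·36.9) / (0.1092 + 0.7138 + 0.1950)
  = 19.0017 / 1.0180 = 18.666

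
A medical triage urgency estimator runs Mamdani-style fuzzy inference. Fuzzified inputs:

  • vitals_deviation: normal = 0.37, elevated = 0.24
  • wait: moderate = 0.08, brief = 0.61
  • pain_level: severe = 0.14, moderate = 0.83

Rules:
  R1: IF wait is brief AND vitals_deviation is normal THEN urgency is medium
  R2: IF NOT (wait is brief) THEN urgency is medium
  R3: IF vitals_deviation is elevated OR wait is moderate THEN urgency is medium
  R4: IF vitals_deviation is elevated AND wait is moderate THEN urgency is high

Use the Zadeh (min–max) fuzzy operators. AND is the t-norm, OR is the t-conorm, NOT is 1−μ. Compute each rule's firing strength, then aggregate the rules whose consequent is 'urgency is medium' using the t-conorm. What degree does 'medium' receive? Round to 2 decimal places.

R1: brief=0.61, normal=0.37; AND[min(a, b)] → w = 0.37
R2: ¬brief=1−0.61=0.39 → w = 0.39
R3: elevated=0.24, moderate=0.08; OR[max(a, b)] → w = 0.24
R4: elevated=0.24, moderate=0.08; AND[min(a, b)] → w = 0.08
Rules with consequent 'medium': {R1, R2, R3} → strengths 0.37, 0.39, 0.24
Aggregate via t-conorm [max(a, b)]: 0.39

0.39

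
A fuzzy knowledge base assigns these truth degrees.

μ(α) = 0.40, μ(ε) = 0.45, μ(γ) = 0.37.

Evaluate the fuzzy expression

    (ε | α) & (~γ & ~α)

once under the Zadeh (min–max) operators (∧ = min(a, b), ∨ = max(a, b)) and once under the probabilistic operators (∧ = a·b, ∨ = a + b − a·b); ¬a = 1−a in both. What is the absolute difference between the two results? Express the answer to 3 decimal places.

Under Zadeh (min–max):
  ε | α = max(a, b) on (0.45, 0.40) = 0.45
  ~γ = 1 − 0.37 = 0.63
  ~α = 1 − 0.40 = 0.60
  ~γ & ~α = min(a, b) on (0.63, 0.60) = 0.60
  (ε | α) & (~γ & ~α) = min(a, b) on (0.45, 0.60) = 0.45
  → value = 0.4500
Under probabilistic:
  ε | α = a + b − a·b on (0.4500, 0.4000) = 0.6700
  ~γ = 1 − 0.3700 = 0.6300
  ~α = 1 − 0.4000 = 0.6000
  ~γ & ~α = a·b on (0.6300, 0.6000) = 0.3780
  (ε | α) & (~γ & ~α) = a·b on (0.6700, 0.3780) = 0.2533
  → value = 0.2533
|0.4500 − 0.2533| = 0.197

0.197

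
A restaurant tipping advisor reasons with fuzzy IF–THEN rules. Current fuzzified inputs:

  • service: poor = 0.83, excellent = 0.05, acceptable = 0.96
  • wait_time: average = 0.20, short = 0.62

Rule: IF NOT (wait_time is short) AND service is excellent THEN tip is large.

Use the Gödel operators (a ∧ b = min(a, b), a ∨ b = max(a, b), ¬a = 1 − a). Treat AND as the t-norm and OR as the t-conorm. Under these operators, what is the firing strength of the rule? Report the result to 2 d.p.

0.05

firing strength: ¬short=1−0.62=0.38, excellent=0.05; AND[min(a, b)] → w = 0.05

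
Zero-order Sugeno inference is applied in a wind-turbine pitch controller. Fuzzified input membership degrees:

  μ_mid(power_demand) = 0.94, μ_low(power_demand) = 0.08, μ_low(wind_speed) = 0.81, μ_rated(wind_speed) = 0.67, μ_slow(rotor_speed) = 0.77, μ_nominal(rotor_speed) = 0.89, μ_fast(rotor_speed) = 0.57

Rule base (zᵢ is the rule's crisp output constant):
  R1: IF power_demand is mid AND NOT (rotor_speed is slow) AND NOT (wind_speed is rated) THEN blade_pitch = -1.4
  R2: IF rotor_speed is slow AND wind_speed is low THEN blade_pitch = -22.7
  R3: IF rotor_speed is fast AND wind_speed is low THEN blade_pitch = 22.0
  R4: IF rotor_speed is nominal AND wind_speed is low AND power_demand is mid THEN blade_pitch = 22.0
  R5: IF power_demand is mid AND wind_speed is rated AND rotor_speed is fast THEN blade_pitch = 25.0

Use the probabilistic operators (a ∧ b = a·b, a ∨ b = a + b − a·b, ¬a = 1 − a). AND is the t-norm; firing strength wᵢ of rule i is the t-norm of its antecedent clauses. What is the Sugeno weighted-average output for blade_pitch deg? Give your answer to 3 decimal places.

R1 (z=-1.4): mid=0.94, ¬slow=1−0.77=0.23, ¬rated=1−0.67=0.33; AND[a·b] → w = 0.0713
R2 (z=-22.7): slow=0.77, low=0.81; AND[a·b] → w = 0.6237
R3 (z=22.0): fast=0.57, low=0.81; AND[a·b] → w = 0.4617
R4 (z=22.0): nominal=0.89, low=0.81, mid=0.94; AND[a·b] → w = 0.6776
R5 (z=25.0): mid=0.94, rated=0.67, fast=0.57; AND[a·b] → w = 0.3590
Weighted average = (0.0713·-1.4 + 0.6237·-22.7 + 0.4617·22.0 + 0.6776·22.0 + 0.3590·25.0) / (0.0713 + 0.6237 + 0.4617 + 0.6776 + 0.3590)
  = 19.7824 / 2.1934 = 9.019

9.019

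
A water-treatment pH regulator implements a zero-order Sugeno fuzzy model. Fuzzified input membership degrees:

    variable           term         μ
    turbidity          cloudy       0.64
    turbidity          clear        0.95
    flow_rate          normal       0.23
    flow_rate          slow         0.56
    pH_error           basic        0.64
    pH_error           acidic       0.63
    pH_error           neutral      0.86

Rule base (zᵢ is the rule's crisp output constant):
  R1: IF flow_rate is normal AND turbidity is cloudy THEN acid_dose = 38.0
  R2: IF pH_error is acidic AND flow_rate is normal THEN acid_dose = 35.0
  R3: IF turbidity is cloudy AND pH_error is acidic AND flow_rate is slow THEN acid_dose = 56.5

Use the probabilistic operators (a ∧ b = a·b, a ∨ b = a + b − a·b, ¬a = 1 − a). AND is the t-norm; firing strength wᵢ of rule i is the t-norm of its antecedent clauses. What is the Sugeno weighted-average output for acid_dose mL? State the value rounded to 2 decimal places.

R1 (z=38.0): normal=0.23, cloudy=0.64; AND[a·b] → w = 0.1472
R2 (z=35.0): acidic=0.63, normal=0.23; AND[a·b] → w = 0.1449
R3 (z=56.5): cloudy=0.64, acidic=0.63, slow=0.56; AND[a·b] → w = 0.2258
Weighted average = (0.1472·38.0 + 0.1449·35.0 + 0.2258·56.5) / (0.1472 + 0.1449 + 0.2258)
  = 23.4223 / 0.5179 = 45.23

45.23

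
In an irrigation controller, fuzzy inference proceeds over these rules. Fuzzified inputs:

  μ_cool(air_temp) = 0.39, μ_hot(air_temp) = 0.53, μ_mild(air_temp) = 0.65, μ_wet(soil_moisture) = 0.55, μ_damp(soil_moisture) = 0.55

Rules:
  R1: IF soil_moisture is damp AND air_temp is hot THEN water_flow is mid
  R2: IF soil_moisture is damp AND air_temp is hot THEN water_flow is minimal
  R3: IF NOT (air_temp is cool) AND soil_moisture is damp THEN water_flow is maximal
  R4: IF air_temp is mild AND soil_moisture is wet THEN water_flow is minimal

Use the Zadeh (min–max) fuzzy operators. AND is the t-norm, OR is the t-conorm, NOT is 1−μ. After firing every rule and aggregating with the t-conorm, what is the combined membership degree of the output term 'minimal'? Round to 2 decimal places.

0.55

R1: damp=0.55, hot=0.53; AND[min(a, b)] → w = 0.53
R2: damp=0.55, hot=0.53; AND[min(a, b)] → w = 0.53
R3: ¬cool=1−0.39=0.61, damp=0.55; AND[min(a, b)] → w = 0.55
R4: mild=0.65, wet=0.55; AND[min(a, b)] → w = 0.55
Rules with consequent 'minimal': {R2, R4} → strengths 0.53, 0.55
Aggregate via t-conorm [max(a, b)]: 0.55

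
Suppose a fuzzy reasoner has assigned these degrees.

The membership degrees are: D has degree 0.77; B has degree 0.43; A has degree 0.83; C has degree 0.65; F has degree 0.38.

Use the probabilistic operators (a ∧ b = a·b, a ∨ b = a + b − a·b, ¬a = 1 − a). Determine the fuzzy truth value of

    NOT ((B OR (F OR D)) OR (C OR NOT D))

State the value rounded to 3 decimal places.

F OR D = a + b − a·b on (0.3800, 0.7700) = 0.8574
B OR (F OR D) = a + b − a·b on (0.4300, 0.8574) = 0.9187
NOT D = 1 − 0.7700 = 0.2300
C OR NOT D = a + b − a·b on (0.6500, 0.2300) = 0.7305
(B OR (F OR D)) OR (C OR NOT D) = a + b − a·b on (0.9187, 0.7305) = 0.9781
NOT ((B OR (F OR D)) OR (C OR NOT D)) = 1 − 0.9781 = 0.0219

0.022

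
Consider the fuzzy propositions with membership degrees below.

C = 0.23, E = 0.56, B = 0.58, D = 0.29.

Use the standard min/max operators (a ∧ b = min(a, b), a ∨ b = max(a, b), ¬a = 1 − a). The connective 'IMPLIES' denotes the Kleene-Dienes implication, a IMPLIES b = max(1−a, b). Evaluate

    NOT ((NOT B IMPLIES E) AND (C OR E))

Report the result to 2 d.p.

NOT B = 1 − 0.58 = 0.42
NOT B IMPLIES E  [Kleene-Dienes: max(1−a, b)] with a=0.42, b=0.56 → 0.58
C OR E = max(a, b) on (0.23, 0.56) = 0.56
(NOT B IMPLIES E) AND (C OR E) = min(a, b) on (0.58, 0.56) = 0.56
NOT ((NOT B IMPLIES E) AND (C OR E)) = 1 − 0.56 = 0.44

0.44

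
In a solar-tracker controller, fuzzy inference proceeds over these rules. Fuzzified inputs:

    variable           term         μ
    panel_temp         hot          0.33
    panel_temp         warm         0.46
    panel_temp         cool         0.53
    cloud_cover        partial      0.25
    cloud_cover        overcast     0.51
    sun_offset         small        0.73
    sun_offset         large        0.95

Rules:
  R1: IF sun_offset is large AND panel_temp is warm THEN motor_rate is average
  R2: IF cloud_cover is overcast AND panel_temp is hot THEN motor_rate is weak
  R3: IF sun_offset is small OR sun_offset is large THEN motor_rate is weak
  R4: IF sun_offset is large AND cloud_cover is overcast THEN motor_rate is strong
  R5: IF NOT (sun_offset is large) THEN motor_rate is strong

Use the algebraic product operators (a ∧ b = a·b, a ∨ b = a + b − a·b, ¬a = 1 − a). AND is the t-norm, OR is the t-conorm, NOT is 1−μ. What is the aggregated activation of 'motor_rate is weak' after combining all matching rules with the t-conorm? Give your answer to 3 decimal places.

R1: large=0.95, warm=0.46; AND[a·b] → w = 0.4370
R2: overcast=0.51, hot=0.33; AND[a·b] → w = 0.1683
R3: small=0.73, large=0.95; OR[a + b − a·b] → w = 0.9865
R4: large=0.95, overcast=0.51; AND[a·b] → w = 0.4845
R5: ¬large=1−0.95=0.05 → w = 0.0500
Rules with consequent 'weak': {R2, R3} → strengths 0.1683, 0.9865
Aggregate via t-conorm [a + b − a·b]: 0.9888

0.989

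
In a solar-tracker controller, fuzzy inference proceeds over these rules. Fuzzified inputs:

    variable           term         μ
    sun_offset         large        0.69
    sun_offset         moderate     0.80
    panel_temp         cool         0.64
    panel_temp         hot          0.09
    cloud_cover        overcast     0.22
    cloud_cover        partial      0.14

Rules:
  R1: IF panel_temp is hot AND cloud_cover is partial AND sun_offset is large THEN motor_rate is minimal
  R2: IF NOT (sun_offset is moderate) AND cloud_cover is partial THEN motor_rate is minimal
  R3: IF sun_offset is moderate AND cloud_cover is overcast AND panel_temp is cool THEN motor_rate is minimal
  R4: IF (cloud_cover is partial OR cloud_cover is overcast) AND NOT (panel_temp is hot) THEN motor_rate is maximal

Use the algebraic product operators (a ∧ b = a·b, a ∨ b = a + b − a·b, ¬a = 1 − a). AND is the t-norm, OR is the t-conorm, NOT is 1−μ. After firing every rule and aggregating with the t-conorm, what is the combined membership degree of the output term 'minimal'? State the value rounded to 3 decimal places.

0.145

R1: hot=0.09, partial=0.14, large=0.69; AND[a·b] → w = 0.0087
R2: ¬moderate=1−0.80=0.20, partial=0.14; AND[a·b] → w = 0.0280
R3: moderate=0.80, overcast=0.22, cool=0.64; AND[a·b] → w = 0.1126
R4: (partial=0.14 OR overcast=0.22) = 0.3292; AND[a·b] with ¬hot=1−0.09=0.91 → w = 0.2996
Rules with consequent 'minimal': {R1, R2, R3} → strengths 0.0087, 0.0280, 0.1126
Aggregate via t-conorm [a + b − a·b]: 0.1450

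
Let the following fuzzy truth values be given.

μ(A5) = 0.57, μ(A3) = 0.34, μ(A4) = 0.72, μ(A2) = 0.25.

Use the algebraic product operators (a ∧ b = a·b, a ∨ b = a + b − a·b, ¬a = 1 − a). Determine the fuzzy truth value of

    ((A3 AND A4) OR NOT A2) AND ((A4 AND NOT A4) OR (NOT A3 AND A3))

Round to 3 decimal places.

0.309

A3 AND A4 = a·b on (0.3400, 0.7200) = 0.2448
NOT A2 = 1 − 0.2500 = 0.7500
(A3 AND A4) OR NOT A2 = a + b − a·b on (0.2448, 0.7500) = 0.8112
NOT A4 = 1 − 0.7200 = 0.2800
A4 AND NOT A4 = a·b on (0.7200, 0.2800) = 0.2016
NOT A3 = 1 − 0.3400 = 0.6600
NOT A3 AND A3 = a·b on (0.6600, 0.3400) = 0.2244
(A4 AND NOT A4) OR (NOT A3 AND A3) = a + b − a·b on (0.2016, 0.2244) = 0.3808
((A3 AND A4) OR NOT A2) AND ((A4 AND NOT A4) OR (NOT A3 AND A3)) = a·b on (0.8112, 0.3808) = 0.3089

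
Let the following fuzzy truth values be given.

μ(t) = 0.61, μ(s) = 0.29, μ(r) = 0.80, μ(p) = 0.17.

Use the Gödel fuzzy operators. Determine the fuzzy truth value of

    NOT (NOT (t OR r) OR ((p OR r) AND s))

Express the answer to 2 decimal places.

0.71

t OR r = max(a, b) on (0.61, 0.80) = 0.80
NOT (t OR r) = 1 − 0.80 = 0.20
p OR r = max(a, b) on (0.17, 0.80) = 0.80
(p OR r) AND s = min(a, b) on (0.80, 0.29) = 0.29
NOT (t OR r) OR ((p OR r) AND s) = max(a, b) on (0.20, 0.29) = 0.29
NOT (NOT (t OR r) OR ((p OR r) AND s)) = 1 − 0.29 = 0.71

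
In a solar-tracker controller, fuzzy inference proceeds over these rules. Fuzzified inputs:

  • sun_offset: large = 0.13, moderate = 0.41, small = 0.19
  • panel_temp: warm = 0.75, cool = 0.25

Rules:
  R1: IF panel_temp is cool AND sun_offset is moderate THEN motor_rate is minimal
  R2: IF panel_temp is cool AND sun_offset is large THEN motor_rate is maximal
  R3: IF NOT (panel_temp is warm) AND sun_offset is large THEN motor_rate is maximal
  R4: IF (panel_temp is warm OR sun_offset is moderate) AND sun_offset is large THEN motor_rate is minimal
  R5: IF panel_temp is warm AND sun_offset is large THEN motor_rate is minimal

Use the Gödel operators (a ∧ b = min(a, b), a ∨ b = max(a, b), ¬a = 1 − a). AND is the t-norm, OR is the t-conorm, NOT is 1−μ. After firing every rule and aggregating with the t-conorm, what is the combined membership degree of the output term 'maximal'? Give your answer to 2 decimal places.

0.13

R1: cool=0.25, moderate=0.41; AND[min(a, b)] → w = 0.25
R2: cool=0.25, large=0.13; AND[min(a, b)] → w = 0.13
R3: ¬warm=1−0.75=0.25, large=0.13; AND[min(a, b)] → w = 0.13
R4: (warm=0.75 OR moderate=0.41) = 0.75; AND[min(a, b)] with large=0.13 → w = 0.13
R5: warm=0.75, large=0.13; AND[min(a, b)] → w = 0.13
Rules with consequent 'maximal': {R2, R3} → strengths 0.13, 0.13
Aggregate via t-conorm [max(a, b)]: 0.13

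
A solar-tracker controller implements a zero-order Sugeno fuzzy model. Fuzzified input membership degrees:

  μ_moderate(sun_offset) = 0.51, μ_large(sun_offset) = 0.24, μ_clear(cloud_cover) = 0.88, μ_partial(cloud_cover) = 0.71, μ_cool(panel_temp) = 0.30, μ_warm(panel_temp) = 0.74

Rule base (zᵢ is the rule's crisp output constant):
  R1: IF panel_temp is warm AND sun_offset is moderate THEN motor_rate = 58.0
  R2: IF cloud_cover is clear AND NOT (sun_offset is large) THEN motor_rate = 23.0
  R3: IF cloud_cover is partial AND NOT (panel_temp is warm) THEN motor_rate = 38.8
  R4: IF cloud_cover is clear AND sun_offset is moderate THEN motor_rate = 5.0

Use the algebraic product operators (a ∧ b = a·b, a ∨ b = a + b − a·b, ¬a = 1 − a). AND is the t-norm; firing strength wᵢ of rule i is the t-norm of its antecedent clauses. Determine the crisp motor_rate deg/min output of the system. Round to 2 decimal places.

27.79

R1 (z=58.0): warm=0.74, moderate=0.51; AND[a·b] → w = 0.3774
R2 (z=23.0): clear=0.88, ¬large=1−0.24=0.76; AND[a·b] → w = 0.6688
R3 (z=38.8): partial=0.71, ¬warm=1−0.74=0.26; AND[a·b] → w = 0.1846
R4 (z=5.0): clear=0.88, moderate=0.51; AND[a·b] → w = 0.4488
Weighted average = (0.3774·58.0 + 0.6688·23.0 + 0.1846·38.8 + 0.4488·5.0) / (0.3774 + 0.6688 + 0.1846 + 0.4488)
  = 46.6781 / 1.6796 = 27.79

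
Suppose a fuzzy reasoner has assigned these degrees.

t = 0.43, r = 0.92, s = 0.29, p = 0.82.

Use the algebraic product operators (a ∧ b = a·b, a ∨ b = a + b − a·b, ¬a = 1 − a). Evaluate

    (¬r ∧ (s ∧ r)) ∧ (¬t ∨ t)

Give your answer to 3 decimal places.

¬r = 1 − 0.9200 = 0.0800
s ∧ r = a·b on (0.2900, 0.9200) = 0.2668
¬r ∧ (s ∧ r) = a·b on (0.0800, 0.2668) = 0.0213
¬t = 1 − 0.4300 = 0.5700
¬t ∨ t = a + b − a·b on (0.5700, 0.4300) = 0.7549
(¬r ∧ (s ∧ r)) ∧ (¬t ∨ t) = a·b on (0.0213, 0.7549) = 0.0161

0.016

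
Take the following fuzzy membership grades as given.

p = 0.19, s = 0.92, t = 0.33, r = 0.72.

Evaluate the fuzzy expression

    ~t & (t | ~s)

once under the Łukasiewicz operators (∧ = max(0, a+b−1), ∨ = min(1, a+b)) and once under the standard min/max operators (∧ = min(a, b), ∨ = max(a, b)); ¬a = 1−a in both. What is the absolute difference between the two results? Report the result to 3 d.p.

Under Łukasiewicz:
  ~t = 1 − 0.33 = 0.67
  ~s = 1 − 0.92 = 0.08
  t | ~s = min(1, a+b) on (0.33, 0.08) = 0.41
  ~t & (t | ~s) = max(0, a+b−1) on (0.67, 0.41) = 0.08
  → value = 0.0800
Under standard min/max:
  ~t = 1 − 0.33 = 0.67
  ~s = 1 − 0.92 = 0.08
  t | ~s = max(a, b) on (0.33, 0.08) = 0.33
  ~t & (t | ~s) = min(a, b) on (0.67, 0.33) = 0.33
  → value = 0.3300
|0.0800 − 0.3300| = 0.250

0.250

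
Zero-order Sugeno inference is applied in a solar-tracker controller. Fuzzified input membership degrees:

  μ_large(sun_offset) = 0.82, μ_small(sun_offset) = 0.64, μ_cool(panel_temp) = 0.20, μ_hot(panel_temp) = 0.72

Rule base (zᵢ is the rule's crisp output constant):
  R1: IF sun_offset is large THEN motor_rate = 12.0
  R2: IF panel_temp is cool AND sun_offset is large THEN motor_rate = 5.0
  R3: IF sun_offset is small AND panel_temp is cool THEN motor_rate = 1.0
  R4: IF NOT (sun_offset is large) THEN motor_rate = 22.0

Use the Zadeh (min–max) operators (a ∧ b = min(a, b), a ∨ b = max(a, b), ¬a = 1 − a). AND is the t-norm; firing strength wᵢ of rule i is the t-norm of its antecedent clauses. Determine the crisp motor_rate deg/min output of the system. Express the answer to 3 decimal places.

10.714

R1 (z=12.0): large=0.82 → w = 0.82
R2 (z=5.0): cool=0.20, large=0.82; AND[min(a, b)] → w = 0.20
R3 (z=1.0): small=0.64, cool=0.20; AND[min(a, b)] → w = 0.20
R4 (z=22.0): ¬large=1−0.82=0.18 → w = 0.18
Weighted average = (0.82·12.0 + 0.20·5.0 + 0.20·1.0 + 0.18·22.0) / (0.82 + 0.20 + 0.20 + 0.18)
  = 15.0000 / 1.4000 = 10.714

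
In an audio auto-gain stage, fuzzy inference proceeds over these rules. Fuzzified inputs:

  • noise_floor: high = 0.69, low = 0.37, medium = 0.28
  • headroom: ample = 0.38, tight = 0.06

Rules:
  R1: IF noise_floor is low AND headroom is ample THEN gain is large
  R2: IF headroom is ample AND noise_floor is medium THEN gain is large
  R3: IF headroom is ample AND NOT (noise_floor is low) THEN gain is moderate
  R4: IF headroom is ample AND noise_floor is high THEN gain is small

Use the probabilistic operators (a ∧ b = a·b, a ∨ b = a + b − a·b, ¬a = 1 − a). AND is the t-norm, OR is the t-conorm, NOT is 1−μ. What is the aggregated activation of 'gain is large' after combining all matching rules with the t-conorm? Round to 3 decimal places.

0.232

R1: low=0.37, ample=0.38; AND[a·b] → w = 0.1406
R2: ample=0.38, medium=0.28; AND[a·b] → w = 0.1064
R3: ample=0.38, ¬low=1−0.37=0.63; AND[a·b] → w = 0.2394
R4: ample=0.38, high=0.69; AND[a·b] → w = 0.2622
Rules with consequent 'large': {R1, R2} → strengths 0.1406, 0.1064
Aggregate via t-conorm [a + b − a·b]: 0.2320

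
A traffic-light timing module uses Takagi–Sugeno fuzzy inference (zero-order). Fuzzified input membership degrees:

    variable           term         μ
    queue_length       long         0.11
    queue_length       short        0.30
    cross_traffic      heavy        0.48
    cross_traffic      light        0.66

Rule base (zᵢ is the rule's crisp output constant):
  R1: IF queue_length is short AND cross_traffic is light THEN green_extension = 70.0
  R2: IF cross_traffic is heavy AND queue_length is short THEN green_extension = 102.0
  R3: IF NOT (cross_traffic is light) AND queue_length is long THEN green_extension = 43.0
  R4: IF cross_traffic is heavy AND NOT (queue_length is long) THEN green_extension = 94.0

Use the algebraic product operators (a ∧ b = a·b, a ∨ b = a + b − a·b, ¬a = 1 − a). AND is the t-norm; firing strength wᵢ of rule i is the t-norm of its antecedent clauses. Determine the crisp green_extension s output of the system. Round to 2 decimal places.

87.17

R1 (z=70.0): short=0.30, light=0.66; AND[a·b] → w = 0.1980
R2 (z=102.0): heavy=0.48, short=0.30; AND[a·b] → w = 0.1440
R3 (z=43.0): ¬light=1−0.66=0.34, long=0.11; AND[a·b] → w = 0.0374
R4 (z=94.0): heavy=0.48, ¬long=1−0.11=0.89; AND[a·b] → w = 0.4272
Weighted average = (0.1980·70.0 + 0.1440·102.0 + 0.0374·43.0 + 0.4272·94.0) / (0.1980 + 0.1440 + 0.0374 + 0.4272)
  = 70.3130 / 0.8066 = 87.17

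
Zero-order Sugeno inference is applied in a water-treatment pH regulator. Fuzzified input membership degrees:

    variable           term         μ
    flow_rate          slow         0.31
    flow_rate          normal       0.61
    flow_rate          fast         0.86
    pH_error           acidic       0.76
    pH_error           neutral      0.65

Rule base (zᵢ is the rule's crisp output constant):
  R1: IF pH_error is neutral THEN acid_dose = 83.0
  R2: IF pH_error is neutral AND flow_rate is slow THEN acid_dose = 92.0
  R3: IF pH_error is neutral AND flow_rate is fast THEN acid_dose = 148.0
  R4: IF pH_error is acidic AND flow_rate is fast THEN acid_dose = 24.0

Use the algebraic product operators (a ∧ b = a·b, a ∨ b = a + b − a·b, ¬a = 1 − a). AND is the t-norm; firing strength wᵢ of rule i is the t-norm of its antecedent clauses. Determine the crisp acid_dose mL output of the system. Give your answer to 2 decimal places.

82.80

R1 (z=83.0): neutral=0.65 → w = 0.6500
R2 (z=92.0): neutral=0.65, slow=0.31; AND[a·b] → w = 0.2015
R3 (z=148.0): neutral=0.65, fast=0.86; AND[a·b] → w = 0.5590
R4 (z=24.0): acidic=0.76, fast=0.86; AND[a·b] → w = 0.6536
Weighted average = (0.6500·83.0 + 0.2015·92.0 + 0.5590·148.0 + 0.6536·24.0) / (0.6500 + 0.2015 + 0.5590 + 0.6536)
  = 170.9064 / 2.0641 = 82.80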